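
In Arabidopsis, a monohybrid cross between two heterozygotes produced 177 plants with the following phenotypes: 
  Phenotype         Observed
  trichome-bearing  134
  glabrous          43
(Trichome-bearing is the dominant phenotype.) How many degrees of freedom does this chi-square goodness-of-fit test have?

1

For a monohybrid cross between heterozygotes with complete dominance, the expected phenotypic ratio is 3:1.
A goodness-of-fit test with 2 phenotype classes has df = 2 − 1 = 1.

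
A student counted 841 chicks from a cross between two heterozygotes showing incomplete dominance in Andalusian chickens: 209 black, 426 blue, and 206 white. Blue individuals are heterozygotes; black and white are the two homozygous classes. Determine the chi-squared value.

0.165

With incomplete dominance, a heterozygote × heterozygote cross gives a 1:2:1 phenotypic ratio.
Under the 1:2:1 hypothesis (Σ ratio = 4, N = 841):
  black: 841 × 1/4 = 210.25
  blue: 841 × 2/4 = 420.5
  white: 841 × 1/4 = 210.25
χ² = Σ (O − E)² / E
  black: (209 − 210.25)² / 210.25 = 0.0074
  blue: (426 − 420.5)² / 420.5 = 0.0719
  white: (206 − 210.25)² / 210.25 = 0.0859
χ² = 0.0074 + 0.0719 + 0.0859 = 0.1652 ≈ 0.165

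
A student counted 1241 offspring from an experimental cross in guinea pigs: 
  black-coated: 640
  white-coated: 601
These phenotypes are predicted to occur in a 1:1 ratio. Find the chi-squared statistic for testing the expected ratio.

1.226

Under the 1:1 hypothesis (Σ ratio = 2, N = 1241):
  black-coated: 1241 × 1/2 = 620.5
  white-coated: 1241 × 1/2 = 620.5
χ² = Σ (O − E)² / E
  black-coated: (640 − 620.5)² / 620.5 = 0.6128
  white-coated: (601 − 620.5)² / 620.5 = 0.6128
χ² = 0.6128 + 0.6128 = 1.2256 ≈ 1.226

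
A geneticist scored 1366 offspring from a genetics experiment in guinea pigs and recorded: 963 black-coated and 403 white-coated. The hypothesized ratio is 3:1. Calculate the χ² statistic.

14.767

The 3:1 ratio has 4 parts, so with N = 1366 the expected counts are:
  black-coated: 1366 × 3/4 = 1024.5
  white-coated: 1366 × 1/4 = 341.5
χ² = Σ (O − E)² / E
  black-coated: (963 − 1024.5)² / 1024.5 = 3.6918
  white-coated: (403 − 341.5)² / 341.5 = 11.0754
χ² = 3.6918 + 11.0754 = 14.7672 ≈ 14.767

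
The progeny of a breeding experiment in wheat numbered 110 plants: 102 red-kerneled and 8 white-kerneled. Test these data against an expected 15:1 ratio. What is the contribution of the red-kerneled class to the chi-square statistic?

The 15:1 ratio has 16 parts, so with N = 110 the expected counts are:
  red-kerneled: 110 × 15/16 = 103.125
  white-kerneled: 110 × 1/16 = 6.875
Contribution of red-kerneled: (102 − 103.125)² / 103.125 = 0.0123

0.012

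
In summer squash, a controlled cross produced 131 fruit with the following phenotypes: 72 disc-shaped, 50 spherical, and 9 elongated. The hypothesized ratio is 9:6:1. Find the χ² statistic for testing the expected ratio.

Total ratio parts = 16. Expected numbers out of 131:
  disc-shaped: 131 × 9/16 = 73.6875
  spherical: 131 × 6/16 = 49.125
  elongated: 131 × 1/16 = 8.1875
χ² = Σ (O − E)² / E
  disc-shaped: (72 − 73.6875)² / 73.6875 = 0.0386
  spherical: (50 − 49.125)² / 49.125 = 0.0156
  elongated: (9 − 8.1875)² / 8.1875 = 0.0806
χ² = 0.0386 + 0.0156 + 0.0806 = 0.1348 ≈ 0.135

0.135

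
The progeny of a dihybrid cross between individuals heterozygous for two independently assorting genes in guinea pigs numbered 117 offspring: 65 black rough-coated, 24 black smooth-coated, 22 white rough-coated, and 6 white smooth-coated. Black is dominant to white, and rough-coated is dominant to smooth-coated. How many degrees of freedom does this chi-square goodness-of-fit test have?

A dihybrid F₂ with independent assortment and complete dominance at both loci gives a 9:3:3:1 phenotypic ratio.
A goodness-of-fit test with 4 phenotype classes has df = 4 − 1 = 3.

3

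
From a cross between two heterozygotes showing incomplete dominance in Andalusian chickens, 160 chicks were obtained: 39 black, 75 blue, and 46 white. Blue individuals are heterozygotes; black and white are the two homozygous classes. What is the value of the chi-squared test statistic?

1.238

With incomplete dominance, a heterozygote × heterozygote cross gives a 1:2:1 phenotypic ratio.
The 1:2:1 ratio has 4 parts, so with N = 160 the expected counts are:
  black: 160 × 1/4 = 40
  blue: 160 × 2/4 = 80
  white: 160 × 1/4 = 40
χ² = Σ (O − E)² / E
  black: (39 − 40)² / 40 = 0.0250
  blue: (75 − 80)² / 80 = 0.3125
  white: (46 − 40)² / 40 = 0.9000
χ² = 0.0250 + 0.3125 + 0.9000 = 1.2375 ≈ 1.238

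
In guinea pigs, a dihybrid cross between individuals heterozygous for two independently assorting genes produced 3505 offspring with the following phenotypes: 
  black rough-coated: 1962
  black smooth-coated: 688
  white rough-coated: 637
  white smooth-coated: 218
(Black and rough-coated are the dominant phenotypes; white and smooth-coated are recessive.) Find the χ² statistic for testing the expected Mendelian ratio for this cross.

2.116

A dihybrid F₂ with independent assortment and complete dominance at both loci gives a 9:3:3:1 phenotypic ratio.
Under the 9:3:3:1 hypothesis (Σ ratio = 16, N = 3505):
  black rough-coated: 3505 × 9/16 = 1971.5625
  black smooth-coated: 3505 × 3/16 = 657.1875
  white rough-coated: 3505 × 3/16 = 657.1875
  white smooth-coated: 3505 × 1/16 = 219.0625
χ² = Σ (O − E)² / E
  black rough-coated: (1962 − 1971.5625)² / 1971.5625 = 0.0464
  black smooth-coated: (688 − 657.1875)² / 657.1875 = 1.4447
  white rough-coated: (637 − 657.1875)² / 657.1875 = 0.6201
  white smooth-coated: (218 − 219.0625)² / 219.0625 = 0.0052
χ² = 0.0464 + 1.4447 + 0.6201 + 0.0052 = 2.1164 ≈ 2.116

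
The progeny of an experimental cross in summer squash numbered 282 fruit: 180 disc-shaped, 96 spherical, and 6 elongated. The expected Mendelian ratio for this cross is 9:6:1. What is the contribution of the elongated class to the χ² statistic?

7.668

Expected counts for N = 282 under a 9:6:1 ratio (total parts = 16):
  disc-shaped: 282 × 9/16 = 158.625
  spherical: 282 × 6/16 = 105.75
  elongated: 282 × 1/16 = 17.625
Contribution of elongated: (6 − 17.625)² / 17.625 = 7.6676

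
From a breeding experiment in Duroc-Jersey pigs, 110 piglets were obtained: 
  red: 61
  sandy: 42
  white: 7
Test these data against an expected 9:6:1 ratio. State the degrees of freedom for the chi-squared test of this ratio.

A goodness-of-fit test with 3 phenotype classes has df = 3 − 1 = 2.

2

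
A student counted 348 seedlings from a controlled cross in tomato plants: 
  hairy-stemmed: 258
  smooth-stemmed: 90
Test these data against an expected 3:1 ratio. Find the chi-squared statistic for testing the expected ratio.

The 3:1 ratio has 4 parts, so with N = 348 the expected counts are:
  hairy-stemmed: 348 × 3/4 = 261
  smooth-stemmed: 348 × 1/4 = 87
χ² = Σ (O − E)² / E
  hairy-stemmed: (258 − 261)² / 261 = 0.0345
  smooth-stemmed: (90 − 87)² / 87 = 0.1034
χ² = 0.0345 + 0.1034 = 0.1379 ≈ 0.138

0.138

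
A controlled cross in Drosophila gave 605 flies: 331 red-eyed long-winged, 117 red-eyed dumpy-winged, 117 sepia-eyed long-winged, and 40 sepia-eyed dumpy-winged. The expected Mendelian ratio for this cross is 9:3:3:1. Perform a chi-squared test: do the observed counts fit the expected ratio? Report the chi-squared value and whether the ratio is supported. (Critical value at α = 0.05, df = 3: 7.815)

Total ratio parts = 16. Expected numbers out of 605:
  red-eyed long-winged: 605 × 9/16 = 340.3125
  red-eyed dumpy-winged: 605 × 3/16 = 113.4375
  sepia-eyed long-winged: 605 × 3/16 = 113.4375
  sepia-eyed dumpy-winged: 605 × 1/16 = 37.8125
χ² = Σ (O − E)² / E
  red-eyed long-winged: (331 − 340.3125)² / 340.3125 = 0.2548
  red-eyed dumpy-winged: (117 − 113.4375)² / 113.4375 = 0.1119
  sepia-eyed long-winged: (117 − 113.4375)² / 113.4375 = 0.1119
  sepia-eyed dumpy-winged: (40 − 37.8125)² / 37.8125 = 0.1265
χ² = 0.2548 + 0.1119 + 0.1119 + 0.1265 = 0.6051 ≈ 0.605
Degrees of freedom = 4 − 1 = 3; critical value at α = 0.05 is 7.815.
Since 0.605 < 7.815, we fail to reject the null hypothesis — the data are consistent with the 9:3:3:1 ratio.

0.605; consistent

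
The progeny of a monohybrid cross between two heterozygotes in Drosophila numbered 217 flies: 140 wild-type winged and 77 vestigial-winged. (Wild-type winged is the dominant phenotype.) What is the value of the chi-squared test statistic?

12.720

For a monohybrid cross between heterozygotes with complete dominance, the expected phenotypic ratio is 3:1.
Under the 3:1 hypothesis (Σ ratio = 4, N = 217):
  wild-type winged: 217 × 3/4 = 162.75
  vestigial-winged: 217 × 1/4 = 54.25
χ² = Σ (O − E)² / E
  wild-type winged: (140 − 162.75)² / 162.75 = 3.1801
  vestigial-winged: (77 − 54.25)² / 54.25 = 9.5403
χ² = 3.1801 + 9.5403 = 12.7204 ≈ 12.720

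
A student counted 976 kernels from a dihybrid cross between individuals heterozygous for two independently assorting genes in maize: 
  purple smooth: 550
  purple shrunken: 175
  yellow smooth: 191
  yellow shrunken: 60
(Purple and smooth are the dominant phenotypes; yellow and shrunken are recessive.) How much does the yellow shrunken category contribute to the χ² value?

A dihybrid F₂ with independent assortment and complete dominance at both loci gives a 9:3:3:1 phenotypic ratio.
Total ratio parts = 16. Expected numbers out of 976:
  purple smooth: 976 × 9/16 = 549
  purple shrunken: 976 × 3/16 = 183
  yellow smooth: 976 × 3/16 = 183
  yellow shrunken: 976 × 1/16 = 61
Contribution of yellow shrunken: (60 − 61)² / 61 = 0.0164

0.016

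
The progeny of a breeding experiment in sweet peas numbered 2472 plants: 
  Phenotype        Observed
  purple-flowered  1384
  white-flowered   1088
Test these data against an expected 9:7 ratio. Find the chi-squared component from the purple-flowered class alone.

Expected counts for N = 2472 under a 9:7 ratio (total parts = 16):
  purple-flowered: 2472 × 9/16 = 1390.5
  white-flowered: 2472 × 7/16 = 1081.5
Contribution of purple-flowered: (1384 − 1390.5)² / 1390.5 = 0.0304

0.030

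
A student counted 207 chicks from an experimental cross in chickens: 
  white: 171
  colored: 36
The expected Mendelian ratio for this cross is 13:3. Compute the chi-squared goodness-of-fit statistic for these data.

0.251

Expected counts for N = 207 under a 13:3 ratio (total parts = 16):
  white: 207 × 13/16 = 168.1875
  colored: 207 × 3/16 = 38.8125
χ² = Σ (O − E)² / E
  white: (171 − 168.1875)² / 168.1875 = 0.0470
  colored: (36 − 38.8125)² / 38.8125 = 0.2038
χ² = 0.0470 + 0.2038 = 0.2508 ≈ 0.251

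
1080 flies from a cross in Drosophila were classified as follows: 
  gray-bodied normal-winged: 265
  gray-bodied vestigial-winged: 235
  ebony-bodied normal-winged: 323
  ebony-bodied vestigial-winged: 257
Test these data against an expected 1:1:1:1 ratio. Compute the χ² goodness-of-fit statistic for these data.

Under the 1:1:1:1 hypothesis (Σ ratio = 4, N = 1080):
  gray-bodied normal-winged: 1080 × 1/4 = 270
  gray-bodied vestigial-winged: 1080 × 1/4 = 270
  ebony-bodied normal-winged: 1080 × 1/4 = 270
  ebony-bodied vestigial-winged: 1080 × 1/4 = 270
χ² = Σ (O − E)² / E
  gray-bodied normal-winged: (265 − 270)² / 270 = 0.0926
  gray-bodied vestigial-winged: (235 − 270)² / 270 = 4.5370
  ebony-bodied normal-winged: (323 − 270)² / 270 = 10.4037
  ebony-bodied vestigial-winged: (257 − 270)² / 270 = 0.6259
χ² = 0.0926 + 4.5370 + 10.4037 + 0.6259 = 15.6592 ≈ 15.659

15.659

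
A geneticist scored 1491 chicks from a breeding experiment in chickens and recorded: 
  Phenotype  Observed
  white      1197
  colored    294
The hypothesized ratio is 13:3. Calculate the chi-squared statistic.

0.918

Under the 13:3 hypothesis (Σ ratio = 16, N = 1491):
  white: 1491 × 13/16 = 1211.4375
  colored: 1491 × 3/16 = 279.5625
χ² = Σ (O − E)² / E
  white: (1197 − 1211.4375)² / 1211.4375 = 0.1721
  colored: (294 − 279.5625)² / 279.5625 = 0.7456
χ² = 0.1721 + 0.7456 = 0.9177 ≈ 0.918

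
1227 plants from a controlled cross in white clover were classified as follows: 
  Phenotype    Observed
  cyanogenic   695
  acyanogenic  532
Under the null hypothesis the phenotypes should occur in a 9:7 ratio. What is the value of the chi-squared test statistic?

0.077

The 9:7 ratio has 16 parts, so with N = 1227 the expected counts are:
  cyanogenic: 1227 × 9/16 = 690.1875
  acyanogenic: 1227 × 7/16 = 536.8125
χ² = Σ (O − E)² / E
  cyanogenic: (695 − 690.1875)² / 690.1875 = 0.0336
  acyanogenic: (532 − 536.8125)² / 536.8125 = 0.0431
χ² = 0.0336 + 0.0431 = 0.0767 ≈ 0.077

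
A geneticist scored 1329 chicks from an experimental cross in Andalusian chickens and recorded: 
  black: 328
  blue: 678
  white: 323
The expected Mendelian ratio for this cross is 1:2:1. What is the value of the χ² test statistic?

0.586

Expected counts for N = 1329 under a 1:2:1 ratio (total parts = 4):
  black: 1329 × 1/4 = 332.25
  blue: 1329 × 2/4 = 664.5
  white: 1329 × 1/4 = 332.25
χ² = Σ (O − E)² / E
  black: (328 − 332.25)² / 332.25 = 0.0544
  blue: (678 − 664.5)² / 664.5 = 0.2743
  white: (323 − 332.25)² / 332.25 = 0.2575
χ² = 0.0544 + 0.2743 + 0.2575 = 0.5862 ≈ 0.586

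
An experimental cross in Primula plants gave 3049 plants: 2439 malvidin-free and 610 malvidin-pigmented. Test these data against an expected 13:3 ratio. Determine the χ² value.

The 13:3 ratio has 16 parts, so with N = 3049 the expected counts are:
  malvidin-free: 3049 × 13/16 = 2477.3125
  malvidin-pigmented: 3049 × 3/16 = 571.6875
χ² = Σ (O − E)² / E
  malvidin-free: (2439 − 2477.3125)² / 2477.3125 = 0.5925
  malvidin-pigmented: (610 − 571.6875)² / 571.6875 = 2.5676
χ² = 0.5925 + 2.5676 = 3.1601 ≈ 3.160

3.160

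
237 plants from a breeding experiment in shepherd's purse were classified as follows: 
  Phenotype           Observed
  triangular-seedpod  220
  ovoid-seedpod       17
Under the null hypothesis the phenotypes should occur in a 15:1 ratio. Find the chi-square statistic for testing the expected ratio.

0.345

Under the 15:1 hypothesis (Σ ratio = 16, N = 237):
  triangular-seedpod: 237 × 15/16 = 222.1875
  ovoid-seedpod: 237 × 1/16 = 14.8125
χ² = Σ (O − E)² / E
  triangular-seedpod: (220 − 222.1875)² / 222.1875 = 0.0215
  ovoid-seedpod: (17 − 14.8125)² / 14.8125 = 0.3230
χ² = 0.0215 + 0.3230 = 0.3445 ≈ 0.345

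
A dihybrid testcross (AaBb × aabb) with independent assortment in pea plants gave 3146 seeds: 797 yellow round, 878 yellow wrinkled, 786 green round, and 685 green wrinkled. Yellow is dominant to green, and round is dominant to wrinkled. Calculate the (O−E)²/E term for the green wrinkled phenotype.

13.099

A dihybrid testcross with independent assortment gives a 1:1:1:1 ratio.
Under the 1:1:1:1 hypothesis (Σ ratio = 4, N = 3146):
  yellow round: 3146 × 1/4 = 786.5
  yellow wrinkled: 3146 × 1/4 = 786.5
  green round: 3146 × 1/4 = 786.5
  green wrinkled: 3146 × 1/4 = 786.5
Contribution of green wrinkled: (685 − 786.5)² / 786.5 = 13.0989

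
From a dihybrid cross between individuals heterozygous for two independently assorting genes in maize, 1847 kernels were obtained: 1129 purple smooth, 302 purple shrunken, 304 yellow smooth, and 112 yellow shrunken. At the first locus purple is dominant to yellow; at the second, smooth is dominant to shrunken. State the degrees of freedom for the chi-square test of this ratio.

3

A dihybrid F₂ with independent assortment and complete dominance at both loci gives a 9:3:3:1 phenotypic ratio.
A goodness-of-fit test with 4 phenotype classes has df = 4 − 1 = 3.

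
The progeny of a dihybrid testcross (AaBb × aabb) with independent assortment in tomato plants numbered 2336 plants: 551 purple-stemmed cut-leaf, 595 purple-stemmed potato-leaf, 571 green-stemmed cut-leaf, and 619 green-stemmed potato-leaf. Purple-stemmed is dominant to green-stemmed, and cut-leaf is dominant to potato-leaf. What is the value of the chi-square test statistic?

4.459

A dihybrid testcross with independent assortment gives a 1:1:1:1 ratio.
The 1:1:1:1 ratio has 4 parts, so with N = 2336 the expected counts are:
  purple-stemmed cut-leaf: 2336 × 1/4 = 584
  purple-stemmed potato-leaf: 2336 × 1/4 = 584
  green-stemmed cut-leaf: 2336 × 1/4 = 584
  green-stemmed potato-leaf: 2336 × 1/4 = 584
χ² = Σ (O − E)² / E
  purple-stemmed cut-leaf: (551 − 584)² / 584 = 1.8647
  purple-stemmed potato-leaf: (595 − 584)² / 584 = 0.2072
  green-stemmed cut-leaf: (571 − 584)² / 584 = 0.2894
  green-stemmed potato-leaf: (619 − 584)² / 584 = 2.0976
χ² = 1.8647 + 0.2072 + 0.2894 + 2.0976 = 4.4589 ≈ 4.459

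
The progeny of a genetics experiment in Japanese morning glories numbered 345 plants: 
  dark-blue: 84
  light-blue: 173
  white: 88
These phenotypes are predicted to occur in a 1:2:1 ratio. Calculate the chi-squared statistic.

0.096

The 1:2:1 ratio has 4 parts, so with N = 345 the expected counts are:
  dark-blue: 345 × 1/4 = 86.25
  light-blue: 345 × 2/4 = 172.5
  white: 345 × 1/4 = 86.25
χ² = Σ (O − E)² / E
  dark-blue: (84 − 86.25)² / 86.25 = 0.0587
  light-blue: (173 − 172.5)² / 172.5 = 0.0014
  white: (88 − 86.25)² / 86.25 = 0.0355
χ² = 0.0587 + 0.0014 + 0.0355 = 0.0956 ≈ 0.096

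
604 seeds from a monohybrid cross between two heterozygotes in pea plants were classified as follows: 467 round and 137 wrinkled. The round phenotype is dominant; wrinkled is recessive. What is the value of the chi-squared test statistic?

For a monohybrid cross between heterozygotes with complete dominance, the expected phenotypic ratio is 3:1.
Expected counts for N = 604 under a 3:1 ratio (total parts = 4):
  round: 604 × 3/4 = 453
  wrinkled: 604 × 1/4 = 151
χ² = Σ (O − E)² / E
  round: (467 − 453)² / 453 = 0.4327
  wrinkled: (137 − 151)² / 151 = 1.2980
χ² = 0.4327 + 1.2980 = 1.7307 ≈ 1.731

1.731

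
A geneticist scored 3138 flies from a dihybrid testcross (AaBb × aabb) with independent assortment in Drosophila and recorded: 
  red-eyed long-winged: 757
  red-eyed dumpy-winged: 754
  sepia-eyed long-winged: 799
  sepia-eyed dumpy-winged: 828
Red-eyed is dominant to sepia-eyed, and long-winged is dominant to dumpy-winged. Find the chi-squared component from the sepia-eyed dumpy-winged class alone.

2.412

A dihybrid testcross with independent assortment gives a 1:1:1:1 ratio.
Under the 1:1:1:1 hypothesis (Σ ratio = 4, N = 3138):
  red-eyed long-winged: 3138 × 1/4 = 784.5
  red-eyed dumpy-winged: 3138 × 1/4 = 784.5
  sepia-eyed long-winged: 3138 × 1/4 = 784.5
  sepia-eyed dumpy-winged: 3138 × 1/4 = 784.5
Contribution of sepia-eyed dumpy-winged: (828 − 784.5)² / 784.5 = 2.4120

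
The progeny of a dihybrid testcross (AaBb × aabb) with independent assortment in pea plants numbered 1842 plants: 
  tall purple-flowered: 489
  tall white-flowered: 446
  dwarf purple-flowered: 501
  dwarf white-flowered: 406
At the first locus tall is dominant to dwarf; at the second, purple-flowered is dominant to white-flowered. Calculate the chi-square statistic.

A dihybrid testcross with independent assortment gives a 1:1:1:1 ratio.
Total ratio parts = 4. Expected numbers out of 1842:
  tall purple-flowered: 1842 × 1/4 = 460.5
  tall white-flowered: 1842 × 1/4 = 460.5
  dwarf purple-flowered: 1842 × 1/4 = 460.5
  dwarf white-flowered: 1842 × 1/4 = 460.5
χ² = Σ (O − E)² / E
  tall purple-flowered: (489 − 460.5)² / 460.5 = 1.7638
  tall white-flowered: (446 − 460.5)² / 460.5 = 0.4566
  dwarf purple-flowered: (501 − 460.5)² / 460.5 = 3.5619
  dwarf white-flowered: (406 − 460.5)² / 460.5 = 6.4501
χ² = 1.7638 + 0.4566 + 3.5619 + 6.4501 = 12.2324 ≈ 12.232

12.232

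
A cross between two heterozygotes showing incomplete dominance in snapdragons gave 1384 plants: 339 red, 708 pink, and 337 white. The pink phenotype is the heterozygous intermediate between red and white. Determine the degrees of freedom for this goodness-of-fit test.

2

With incomplete dominance, a heterozygote × heterozygote cross gives a 1:2:1 phenotypic ratio.
A goodness-of-fit test with 3 phenotype classes has df = 3 − 1 = 2.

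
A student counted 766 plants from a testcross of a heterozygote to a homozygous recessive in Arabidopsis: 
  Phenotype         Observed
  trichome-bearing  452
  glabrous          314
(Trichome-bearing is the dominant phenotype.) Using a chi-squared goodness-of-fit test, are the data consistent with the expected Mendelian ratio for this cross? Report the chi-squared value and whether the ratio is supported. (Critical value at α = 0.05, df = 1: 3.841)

24.862; not consistent

A testcross of a heterozygote (Aa × aa) gives a 1:1 phenotypic ratio.
The 1:1 ratio has 2 parts, so with N = 766 the expected counts are:
  trichome-bearing: 766 × 1/2 = 383
  glabrous: 766 × 1/2 = 383
χ² = Σ (O − E)² / E
  trichome-bearing: (452 − 383)² / 383 = 12.4308
  glabrous: (314 − 383)² / 383 = 12.4308
χ² = 12.4308 + 12.4308 = 24.8616 ≈ 24.862
Degrees of freedom = 2 − 1 = 1; critical value at α = 0.05 is 3.841.
Since 24.862 > 3.841, we reject the null hypothesis — the data do not fit the 1:1 ratio.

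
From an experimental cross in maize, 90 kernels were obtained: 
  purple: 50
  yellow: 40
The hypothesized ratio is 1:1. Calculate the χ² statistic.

1.111

Total ratio parts = 2. Expected numbers out of 90:
  purple: 90 × 1/2 = 45
  yellow: 90 × 1/2 = 45
χ² = Σ (O − E)² / E
  purple: (50 − 45)² / 45 = 0.5556
  yellow: (40 − 45)² / 45 = 0.5556
χ² = 0.5556 + 0.5556 = 1.1112 ≈ 1.111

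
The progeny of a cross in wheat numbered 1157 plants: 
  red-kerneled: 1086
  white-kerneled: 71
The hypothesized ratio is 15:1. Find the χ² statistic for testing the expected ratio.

Expected counts for N = 1157 under a 15:1 ratio (total parts = 16):
  red-kerneled: 1157 × 15/16 = 1084.6875
  white-kerneled: 1157 × 1/16 = 72.3125
χ² = Σ (O − E)² / E
  red-kerneled: (1086 − 1084.6875)² / 1084.6875 = 0.0016
  white-kerneled: (71 − 72.3125)² / 72.3125 = 0.0238
χ² = 0.0016 + 0.0238 = 0.0254 ≈ 0.025

0.025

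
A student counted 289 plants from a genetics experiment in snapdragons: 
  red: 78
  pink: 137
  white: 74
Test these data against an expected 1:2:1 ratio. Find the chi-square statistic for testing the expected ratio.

Total ratio parts = 4. Expected numbers out of 289:
  red: 289 × 1/4 = 72.25
  pink: 289 × 2/4 = 144.5
  white: 289 × 1/4 = 72.25
χ² = Σ (O − E)² / E
  red: (78 − 72.25)² / 72.25 = 0.4576
  pink: (137 − 144.5)² / 144.5 = 0.3893
  white: (74 − 72.25)² / 72.25 = 0.0424
χ² = 0.4576 + 0.3893 + 0.0424 = 0.8893 ≈ 0.889

0.889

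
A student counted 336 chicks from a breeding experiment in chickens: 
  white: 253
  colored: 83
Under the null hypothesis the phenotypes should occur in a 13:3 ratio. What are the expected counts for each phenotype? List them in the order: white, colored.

Total ratio parts = 16. Expected numbers out of 336:
  white: 336 × 13/16 = 273
  colored: 336 × 3/16 = 63

273, 63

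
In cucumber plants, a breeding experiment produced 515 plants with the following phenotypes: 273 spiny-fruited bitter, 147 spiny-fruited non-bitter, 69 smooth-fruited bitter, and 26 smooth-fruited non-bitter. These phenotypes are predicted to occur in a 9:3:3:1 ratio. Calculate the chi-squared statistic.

36.363

Under the 9:3:3:1 hypothesis (Σ ratio = 16, N = 515):
  spiny-fruited bitter: 515 × 9/16 = 289.6875
  spiny-fruited non-bitter: 515 × 3/16 = 96.5625
  smooth-fruited bitter: 515 × 3/16 = 96.5625
  smooth-fruited non-bitter: 515 × 1/16 = 32.1875
χ² = Σ (O − E)² / E
  spiny-fruited bitter: (273 − 289.6875)² / 289.6875 = 0.9613
  spiny-fruited non-bitter: (147 − 96.5625)² / 96.5625 = 26.3450
  smooth-fruited bitter: (69 − 96.5625)² / 96.5625 = 7.8674
  smooth-fruited non-bitter: (26 − 32.1875)² / 32.1875 = 1.1894
χ² = 0.9613 + 26.3450 + 7.8674 + 1.1894 = 36.3631 ≈ 36.363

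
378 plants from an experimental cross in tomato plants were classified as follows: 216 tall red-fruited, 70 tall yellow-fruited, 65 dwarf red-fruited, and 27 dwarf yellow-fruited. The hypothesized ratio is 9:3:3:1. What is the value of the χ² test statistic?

Expected counts for N = 378 under a 9:3:3:1 ratio (total parts = 16):
  tall red-fruited: 378 × 9/16 = 212.625
  tall yellow-fruited: 378 × 3/16 = 70.875
  dwarf red-fruited: 378 × 3/16 = 70.875
  dwarf yellow-fruited: 378 × 1/16 = 23.625
χ² = Σ (O − E)² / E
  tall red-fruited: (216 − 212.625)² / 212.625 = 0.0536
  tall yellow-fruited: (70 − 70.875)² / 70.875 = 0.0108
  dwarf red-fruited: (65 − 70.875)² / 70.875 = 0.4870
  dwarf yellow-fruited: (27 − 23.625)² / 23.625 = 0.4821
χ² = 0.0536 + 0.0108 + 0.4870 + 0.4821 = 1.0335 ≈ 1.034

1.034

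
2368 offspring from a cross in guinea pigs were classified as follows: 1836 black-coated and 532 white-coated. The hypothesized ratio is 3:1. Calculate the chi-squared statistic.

8.108

The 3:1 ratio has 4 parts, so with N = 2368 the expected counts are:
  black-coated: 2368 × 3/4 = 1776
  white-coated: 2368 × 1/4 = 592
χ² = Σ (O − E)² / E
  black-coated: (1836 − 1776)² / 1776 = 2.0270
  white-coated: (532 − 592)² / 592 = 6.0811
χ² = 2.0270 + 6.0811 = 8.1081 ≈ 8.108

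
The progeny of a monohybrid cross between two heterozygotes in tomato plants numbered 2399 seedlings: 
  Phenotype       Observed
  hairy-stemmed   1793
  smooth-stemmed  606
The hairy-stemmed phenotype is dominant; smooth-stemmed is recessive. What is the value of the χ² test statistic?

For a monohybrid cross between heterozygotes with complete dominance, the expected phenotypic ratio is 3:1.
Expected counts for N = 2399 under a 3:1 ratio (total parts = 4):
  hairy-stemmed: 2399 × 3/4 = 1799.25
  smooth-stemmed: 2399 × 1/4 = 599.75
χ² = Σ (O − E)² / E
  hairy-stemmed: (1793 − 1799.25)² / 1799.25 = 0.0217
  smooth-stemmed: (606 − 599.75)² / 599.75 = 0.0651
χ² = 0.0217 + 0.0651 = 0.0868 ≈ 0.087

0.087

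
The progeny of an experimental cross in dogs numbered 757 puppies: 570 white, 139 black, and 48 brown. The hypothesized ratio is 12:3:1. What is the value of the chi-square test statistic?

Total ratio parts = 16. Expected numbers out of 757:
  white: 757 × 12/16 = 567.75
  black: 757 × 3/16 = 141.9375
  brown: 757 × 1/16 = 47.3125
χ² = Σ (O − E)² / E
  white: (570 − 567.75)² / 567.75 = 0.0089
  black: (139 − 141.9375)² / 141.9375 = 0.0608
  brown: (48 − 47.3125)² / 47.3125 = 0.0100
χ² = 0.0089 + 0.0608 + 0.0100 = 0.0797 ≈ 0.080

0.080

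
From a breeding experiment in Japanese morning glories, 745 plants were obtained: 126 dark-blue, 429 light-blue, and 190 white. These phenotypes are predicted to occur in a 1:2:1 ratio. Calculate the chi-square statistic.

28.136

Under the 1:2:1 hypothesis (Σ ratio = 4, N = 745):
  dark-blue: 745 × 1/4 = 186.25
  light-blue: 745 × 2/4 = 372.5
  white: 745 × 1/4 = 186.25
χ² = Σ (O − E)² / E
  dark-blue: (126 − 186.25)² / 186.25 = 19.4903
  light-blue: (429 − 372.5)² / 372.5 = 8.5698
  white: (190 − 186.25)² / 186.25 = 0.0755
χ² = 19.4903 + 8.5698 + 0.0755 = 28.1356 ≈ 28.136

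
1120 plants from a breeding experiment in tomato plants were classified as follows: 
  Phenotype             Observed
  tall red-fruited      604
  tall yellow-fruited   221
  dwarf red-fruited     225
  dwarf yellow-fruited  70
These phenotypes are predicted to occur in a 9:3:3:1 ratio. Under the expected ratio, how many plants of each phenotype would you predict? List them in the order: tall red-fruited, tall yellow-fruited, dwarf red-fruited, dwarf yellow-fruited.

630, 210, 210, 70

Under the 9:3:3:1 hypothesis (Σ ratio = 16, N = 1120):
  tall red-fruited: 1120 × 9/16 = 630
  tall yellow-fruited: 1120 × 3/16 = 210
  dwarf red-fruited: 1120 × 3/16 = 210
  dwarf yellow-fruited: 1120 × 1/16 = 70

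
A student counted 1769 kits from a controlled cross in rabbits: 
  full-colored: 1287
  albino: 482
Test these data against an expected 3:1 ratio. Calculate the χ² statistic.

Expected counts for N = 1769 under a 3:1 ratio (total parts = 4):
  full-colored: 1769 × 3/4 = 1326.75
  albino: 1769 × 1/4 = 442.25
χ² = Σ (O − E)² / E
  full-colored: (1287 − 1326.75)² / 1326.75 = 1.1909
  albino: (482 − 442.25)² / 442.25 = 3.5728
χ² = 1.1909 + 3.5728 = 4.7637 ≈ 4.764

4.764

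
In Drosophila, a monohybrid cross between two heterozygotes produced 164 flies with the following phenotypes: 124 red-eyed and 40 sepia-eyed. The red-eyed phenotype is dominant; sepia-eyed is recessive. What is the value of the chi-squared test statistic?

0.033

For a monohybrid cross between heterozygotes with complete dominance, the expected phenotypic ratio is 3:1.
The 3:1 ratio has 4 parts, so with N = 164 the expected counts are:
  red-eyed: 164 × 3/4 = 123
  sepia-eyed: 164 × 1/4 = 41
χ² = Σ (O − E)² / E
  red-eyed: (124 − 123)² / 123 = 0.0081
  sepia-eyed: (40 − 41)² / 41 = 0.0244
χ² = 0.0081 + 0.0244 = 0.0325 ≈ 0.033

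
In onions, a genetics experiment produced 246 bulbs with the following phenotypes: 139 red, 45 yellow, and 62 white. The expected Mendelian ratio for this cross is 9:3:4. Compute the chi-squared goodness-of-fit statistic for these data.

The 9:3:4 ratio has 16 parts, so with N = 246 the expected counts are:
  red: 246 × 9/16 = 138.375
  yellow: 246 × 3/16 = 46.125
  white: 246 × 4/16 = 61.5
χ² = Σ (O − E)² / E
  red: (139 − 138.375)² / 138.375 = 0.0028
  yellow: (45 − 46.125)² / 46.125 = 0.0274
  white: (62 − 61.5)² / 61.5 = 0.0041
χ² = 0.0028 + 0.0274 + 0.0041 = 0.0343 ≈ 0.034

0.034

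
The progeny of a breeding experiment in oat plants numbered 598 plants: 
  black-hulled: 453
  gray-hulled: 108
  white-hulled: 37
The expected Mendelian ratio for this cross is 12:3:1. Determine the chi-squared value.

The 12:3:1 ratio has 16 parts, so with N = 598 the expected counts are:
  black-hulled: 598 × 12/16 = 448.5
  gray-hulled: 598 × 3/16 = 112.125
  white-hulled: 598 × 1/16 = 37.375
χ² = Σ (O − E)² / E
  black-hulled: (453 − 448.5)² / 448.5 = 0.0452
  gray-hulled: (108 − 112.125)² / 112.125 = 0.1518
  white-hulled: (37 − 37.375)² / 37.375 = 0.0038
χ² = 0.0452 + 0.1518 + 0.0038 = 0.2008 ≈ 0.201

0.201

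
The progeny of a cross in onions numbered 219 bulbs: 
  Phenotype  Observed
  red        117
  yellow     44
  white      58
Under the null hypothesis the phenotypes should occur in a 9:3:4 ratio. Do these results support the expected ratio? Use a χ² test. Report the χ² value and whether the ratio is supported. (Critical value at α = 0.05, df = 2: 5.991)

0.714; consistent

Expected counts for N = 219 under a 9:3:4 ratio (total parts = 16):
  red: 219 × 9/16 = 123.1875
  yellow: 219 × 3/16 = 41.0625
  white: 219 × 4/16 = 54.75
χ² = Σ (O − E)² / E
  red: (117 − 123.1875)² / 123.1875 = 0.3108
  yellow: (44 − 41.0625)² / 41.0625 = 0.2101
  white: (58 − 54.75)² / 54.75 = 0.1929
χ² = 0.3108 + 0.2101 + 0.1929 = 0.7138 ≈ 0.714
Degrees of freedom = 3 − 1 = 2; critical value at α = 0.05 is 5.991.
Since 0.714 < 5.991, we fail to reject the null hypothesis — the data are consistent with the 9:3:4 ratio.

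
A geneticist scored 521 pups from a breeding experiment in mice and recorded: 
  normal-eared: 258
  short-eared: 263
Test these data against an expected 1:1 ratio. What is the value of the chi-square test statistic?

Under the 1:1 hypothesis (Σ ratio = 2, N = 521):
  normal-eared: 521 × 1/2 = 260.5
  short-eared: 521 × 1/2 = 260.5
χ² = Σ (O − E)² / E
  normal-eared: (258 − 260.5)² / 260.5 = 0.0240
  short-eared: (263 − 260.5)² / 260.5 = 0.0240
χ² = 0.0240 + 0.0240 = 0.048

0.048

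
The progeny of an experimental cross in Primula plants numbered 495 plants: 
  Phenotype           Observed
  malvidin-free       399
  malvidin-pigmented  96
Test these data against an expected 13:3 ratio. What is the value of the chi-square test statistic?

0.135

Expected counts for N = 495 under a 13:3 ratio (total parts = 16):
  malvidin-free: 495 × 13/16 = 402.1875
  malvidin-pigmented: 495 × 3/16 = 92.8125
χ² = Σ (O − E)² / E
  malvidin-free: (399 − 402.1875)² / 402.1875 = 0.0253
  malvidin-pigmented: (96 − 92.8125)² / 92.8125 = 0.1095
χ² = 0.0253 + 0.1095 = 0.1348 ≈ 0.135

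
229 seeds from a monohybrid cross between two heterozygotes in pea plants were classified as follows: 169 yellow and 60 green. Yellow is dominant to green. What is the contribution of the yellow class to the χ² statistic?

0.044

For a monohybrid cross between heterozygotes with complete dominance, the expected phenotypic ratio is 3:1.
The 3:1 ratio has 4 parts, so with N = 229 the expected counts are:
  yellow: 229 × 3/4 = 171.75
  green: 229 × 1/4 = 57.25
Contribution of yellow: (169 − 171.75)² / 171.75 = 0.0440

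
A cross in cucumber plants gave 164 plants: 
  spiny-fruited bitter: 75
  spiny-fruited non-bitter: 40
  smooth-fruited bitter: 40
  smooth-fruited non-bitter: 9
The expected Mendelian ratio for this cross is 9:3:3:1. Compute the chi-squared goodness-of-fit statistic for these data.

Total ratio parts = 16. Expected numbers out of 164:
  spiny-fruited bitter: 164 × 9/16 = 92.25
  spiny-fruited non-bitter: 164 × 3/16 = 30.75
  smooth-fruited bitter: 164 × 3/16 = 30.75
  smooth-fruited non-bitter: 164 × 1/16 = 10.25
χ² = Σ (O − E)² / E
  spiny-fruited bitter: (75 − 92.25)² / 92.25 = 3.2256
  spiny-fruited non-bitter: (40 − 30.75)² / 30.75 = 2.7825
  smooth-fruited bitter: (40 − 30.75)² / 30.75 = 2.7825
  smooth-fruited non-bitter: (9 − 10.25)² / 10.25 = 0.1524
χ² = 3.2256 + 2.7825 + 2.7825 + 0.1524 = 8.943

8.943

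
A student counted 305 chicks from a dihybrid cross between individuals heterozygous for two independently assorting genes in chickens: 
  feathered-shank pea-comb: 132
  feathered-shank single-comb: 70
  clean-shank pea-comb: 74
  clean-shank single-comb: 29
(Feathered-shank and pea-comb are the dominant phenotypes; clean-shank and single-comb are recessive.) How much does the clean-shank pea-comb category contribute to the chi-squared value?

4.943

A dihybrid F₂ with independent assortment and complete dominance at both loci gives a 9:3:3:1 phenotypic ratio.
Expected counts for N = 305 under a 9:3:3:1 ratio (total parts = 16):
  feathered-shank pea-comb: 305 × 9/16 = 171.5625
  feathered-shank single-comb: 305 × 3/16 = 57.1875
  clean-shank pea-comb: 305 × 3/16 = 57.1875
  clean-shank single-comb: 305 × 1/16 = 19.0625
Contribution of clean-shank pea-comb: (74 − 57.1875)² / 57.1875 = 4.9427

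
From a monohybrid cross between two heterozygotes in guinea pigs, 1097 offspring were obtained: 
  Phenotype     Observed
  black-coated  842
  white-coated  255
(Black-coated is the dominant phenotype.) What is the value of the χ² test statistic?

For a monohybrid cross between heterozygotes with complete dominance, the expected phenotypic ratio is 3:1.
Expected counts for N = 1097 under a 3:1 ratio (total parts = 4):
  black-coated: 1097 × 3/4 = 822.75
  white-coated: 1097 × 1/4 = 274.25
χ² = Σ (O − E)² / E
  black-coated: (842 − 822.75)² / 822.75 = 0.4504
  white-coated: (255 − 274.25)² / 274.25 = 1.3512
χ² = 0.4504 + 1.3512 = 1.8016 ≈ 1.802

1.802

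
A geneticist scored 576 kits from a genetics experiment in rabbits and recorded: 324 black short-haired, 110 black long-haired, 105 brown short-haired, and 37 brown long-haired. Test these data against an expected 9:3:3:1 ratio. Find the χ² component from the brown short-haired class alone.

0.083

Total ratio parts = 16. Expected numbers out of 576:
  black short-haired: 576 × 9/16 = 324
  black long-haired: 576 × 3/16 = 108
  brown short-haired: 576 × 3/16 = 108
  brown long-haired: 576 × 1/16 = 36
Contribution of brown short-haired: (105 − 108)² / 108 = 0.0833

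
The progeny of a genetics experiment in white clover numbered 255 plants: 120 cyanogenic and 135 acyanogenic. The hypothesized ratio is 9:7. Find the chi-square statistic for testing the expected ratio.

Under the 9:7 hypothesis (Σ ratio = 16, N = 255):
  cyanogenic: 255 × 9/16 = 143.4375
  acyanogenic: 255 × 7/16 = 111.5625
χ² = Σ (O − E)² / E
  cyanogenic: (120 − 143.4375)² / 143.4375 = 3.8297
  acyanogenic: (135 − 111.5625)² / 111.5625 = 4.9238
χ² = 3.8297 + 4.9238 = 8.7535 ≈ 8.754

8.754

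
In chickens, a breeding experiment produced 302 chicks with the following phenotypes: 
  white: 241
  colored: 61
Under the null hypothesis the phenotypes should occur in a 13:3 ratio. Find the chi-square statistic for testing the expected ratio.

Under the 13:3 hypothesis (Σ ratio = 16, N = 302):
  white: 302 × 13/16 = 245.375
  colored: 302 × 3/16 = 56.625
χ² = Σ (O − E)² / E
  white: (241 − 245.375)² / 245.375 = 0.0780
  colored: (61 − 56.625)² / 56.625 = 0.3380
χ² = 0.0780 + 0.3380 = 0.416

0.416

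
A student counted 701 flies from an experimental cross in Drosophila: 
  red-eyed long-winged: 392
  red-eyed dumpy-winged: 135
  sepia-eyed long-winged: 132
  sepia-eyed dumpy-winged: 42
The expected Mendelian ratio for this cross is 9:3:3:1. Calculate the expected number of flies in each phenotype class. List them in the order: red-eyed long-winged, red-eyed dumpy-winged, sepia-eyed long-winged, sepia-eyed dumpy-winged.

394.3125, 131.4375, 131.4375, 43.8125

Expected counts for N = 701 under a 9:3:3:1 ratio (total parts = 16):
  red-eyed long-winged: 701 × 9/16 = 394.3125
  red-eyed dumpy-winged: 701 × 3/16 = 131.4375
  sepia-eyed long-winged: 701 × 3/16 = 131.4375
  sepia-eyed dumpy-winged: 701 × 1/16 = 43.8125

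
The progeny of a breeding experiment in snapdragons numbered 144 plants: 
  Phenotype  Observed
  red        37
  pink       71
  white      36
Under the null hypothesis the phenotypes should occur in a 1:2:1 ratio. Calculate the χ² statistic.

0.042

Under the 1:2:1 hypothesis (Σ ratio = 4, N = 144):
  red: 144 × 1/4 = 36
  pink: 144 × 2/4 = 72
  white: 144 × 1/4 = 36
χ² = Σ (O − E)² / E
  red: (37 − 36)² / 36 = 0.0278
  pink: (71 − 72)² / 72 = 0.0139
  white: (36 − 36)² / 36 = 0.0000
χ² = 0.0278 + 0.0139 + 0.0000 = 0.0417 ≈ 0.042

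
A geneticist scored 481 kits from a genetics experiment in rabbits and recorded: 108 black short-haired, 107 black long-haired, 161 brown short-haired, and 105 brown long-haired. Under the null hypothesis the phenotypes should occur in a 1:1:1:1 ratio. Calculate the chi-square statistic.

18.451

Total ratio parts = 4. Expected numbers out of 481:
  black short-haired: 481 × 1/4 = 120.25
  black long-haired: 481 × 1/4 = 120.25
  brown short-haired: 481 × 1/4 = 120.25
  brown long-haired: 481 × 1/4 = 120.25
χ² = Σ (O − E)² / E
  black short-haired: (108 − 120.25)² / 120.25 = 1.2479
  black long-haired: (107 − 120.25)² / 120.25 = 1.4600
  brown short-haired: (161 − 120.25)² / 120.25 = 13.8093
  brown long-haired: (105 − 120.25)² / 120.25 = 1.9340
χ² = 1.2479 + 1.4600 + 13.8093 + 1.9340 = 18.4512 ≈ 18.451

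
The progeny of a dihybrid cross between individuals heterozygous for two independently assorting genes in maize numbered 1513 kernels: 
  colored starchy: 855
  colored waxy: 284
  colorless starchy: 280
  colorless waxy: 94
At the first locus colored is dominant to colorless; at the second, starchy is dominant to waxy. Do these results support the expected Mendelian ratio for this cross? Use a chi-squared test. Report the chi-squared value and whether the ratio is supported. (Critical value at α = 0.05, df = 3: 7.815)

0.070; consistent

A dihybrid F₂ with independent assortment and complete dominance at both loci gives a 9:3:3:1 phenotypic ratio.
Under the 9:3:3:1 hypothesis (Σ ratio = 16, N = 1513):
  colored starchy: 1513 × 9/16 = 851.0625
  colored waxy: 1513 × 3/16 = 283.6875
  colorless starchy: 1513 × 3/16 = 283.6875
  colorless waxy: 1513 × 1/16 = 94.5625
χ² = Σ (O − E)² / E
  colored starchy: (855 − 851.0625)² / 851.0625 = 0.0182
  colored waxy: (284 − 283.6875)² / 283.6875 = 0.0003
  colorless starchy: (280 − 283.6875)² / 283.6875 = 0.0479
  colorless waxy: (94 − 94.5625)² / 94.5625 = 0.0033
χ² = 0.0182 + 0.0003 + 0.0479 + 0.0033 = 0.0697 ≈ 0.070
Degrees of freedom = 4 − 1 = 3; critical value at α = 0.05 is 7.815.
Since 0.070 < 7.815, we fail to reject the null hypothesis — the data are consistent with the 9:3:3:1 ratio.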